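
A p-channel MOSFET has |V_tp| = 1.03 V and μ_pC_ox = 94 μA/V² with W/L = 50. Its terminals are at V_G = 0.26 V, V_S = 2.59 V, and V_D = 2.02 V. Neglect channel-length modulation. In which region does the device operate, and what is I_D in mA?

V_SG = V_S − V_G = 2.59 − 0.26 = 2.33 V; V_SD = V_S − V_D = 2.59 − 2.02 = 0.57 V.
k_p = μ_pC_ox · (W/L) = 4.7 mA/V².
V_ov = V_SG − |V_tp| = 2.33 − 1.03 = 1.3 V.
Since V_SD = 0.57 V < V_ov = 1.3 V, the device is in the triode region.
I_D = k_p [V_ov · V_SD − ½ V_SD²] = 4.7 × [1.3 × 0.57 − 0.5 × 0.57²] = 2.72 mA.

Triode; I_D = 2.72 mA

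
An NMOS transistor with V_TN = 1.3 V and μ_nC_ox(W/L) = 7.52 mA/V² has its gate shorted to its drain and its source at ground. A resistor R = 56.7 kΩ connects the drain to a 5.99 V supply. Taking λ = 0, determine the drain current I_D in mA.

With gate tied to drain, V_GS = V_DS ≥ V_GS − V_TN, so the device is in saturation.
KCL at the drain: ½ k_n (V_GS − V_TN)² = (V_DD − V_GS)/R.
Let x = V_GS − 1.3. Then 213 x² + x − 4.69 = 0, giving x = 0.146 V (positive root), so V_GS = 1.45 V.
I_D = (V_DD − V_GS)/R = (5.99 − 1.45) / 56.7 = 0.0801 mA.

I_D = 0.0801 mA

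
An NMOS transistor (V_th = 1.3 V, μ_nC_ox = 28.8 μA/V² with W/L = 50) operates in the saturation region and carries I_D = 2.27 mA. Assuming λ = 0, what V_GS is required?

k_n = μ_nC_ox · (W/L) = 1.44 mA/V².
In saturation I_D = ½ k_n (V_GS − V_th)², so V_GS − V_th = √(2 I_D / k_n) = √(2 × 2.27 / 1.44) = 1.78 V.
V_GS = 1.3 + 1.78 = 3.08 V.

V_GS = 3.08 V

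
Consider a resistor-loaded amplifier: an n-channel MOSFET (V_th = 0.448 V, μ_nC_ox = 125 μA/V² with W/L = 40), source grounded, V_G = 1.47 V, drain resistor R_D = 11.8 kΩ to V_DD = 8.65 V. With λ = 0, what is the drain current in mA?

V_GS = V_G = 1.47 V, so V_ov = 1.47 − 0.448 = 1.02 V.
k_n = μ_nC_ox · (W/L) = 5 mA/V².
Assume saturation: I_D = ½ k_n V_ov² = 0.5 × 5 × 1.02² = 2.61 mA, giving V_DS = V_DD − I_D R_D = 8.65 − 2.61 × 11.8 = -22.2 V.
But -22.2 V < V_ov = 1.02 V, so the device is actually in triode.
In triode I_D = k_n[V_ov V_DS − ½ V_DS²] and I_D = (V_DD − V_DS)/R_D. Equating: 29.5 V_DS² − 61.3 V_DS + 8.65 = 0, giving V_DS = 0.152 V (the root below V_ov).
I_D = (8.65 − 0.152) / 11.8 = 0.72 mA.

I_D = 0.720 mA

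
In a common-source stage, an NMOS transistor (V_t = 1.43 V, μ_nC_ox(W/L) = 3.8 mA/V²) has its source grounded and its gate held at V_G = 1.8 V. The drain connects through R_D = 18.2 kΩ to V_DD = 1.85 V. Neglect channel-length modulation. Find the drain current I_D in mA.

V_GS = V_G = 1.8 V, so V_ov = 1.8 − 1.43 = 0.37 V.
Assume saturation: I_D = ½ k_n V_ov² = 0.5 × 3.8 × 0.37² = 0.26 mA, giving V_DS = V_DD − I_D R_D = 1.85 − 0.26 × 18.2 = -2.88 V.
But -2.88 V < V_ov = 0.37 V, so the device is actually in triode.
In triode I_D = k_n[V_ov V_DS − ½ V_DS²] and I_D = (V_DD − V_DS)/R_D. Equating: 34.6 V_DS² − 26.59 V_DS + 1.85 = 0, giving V_DS = 0.0774 V (the root below V_ov).
I_D = (1.85 − 0.0774) / 18.2 = 0.0974 mA.

I_D = 0.0974 mA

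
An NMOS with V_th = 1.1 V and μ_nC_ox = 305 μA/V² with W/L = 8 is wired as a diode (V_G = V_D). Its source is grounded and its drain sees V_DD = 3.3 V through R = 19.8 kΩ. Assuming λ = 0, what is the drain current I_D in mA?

With gate tied to drain, V_GS = V_DS ≥ V_GS − V_th, so the device is in saturation.
k_n = μ_nC_ox · (W/L) = 2.44 mA/V².
KCL at the drain: ½ k_n (V_GS − V_th)² = (V_DD − V_GS)/R.
Let x = V_GS − 1.1. Then 24.2 x² + x − 2.2 = 0, giving x = 0.282 V (positive root), so V_GS = 1.38 V.
I_D = (V_DD − V_GS)/R = (3.3 − 1.38) / 19.8 = 0.0969 mA.

I_D = 0.0969 mA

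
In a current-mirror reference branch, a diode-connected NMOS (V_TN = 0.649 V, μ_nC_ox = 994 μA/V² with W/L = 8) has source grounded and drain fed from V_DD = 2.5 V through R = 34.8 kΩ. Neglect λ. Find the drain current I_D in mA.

I_D = 0.0500 mA

With gate tied to drain, V_GS = V_DS ≥ V_GS − V_TN, so the device is in saturation.
k_n = μ_nC_ox · (W/L) = 7.952 mA/V².
KCL at the drain: ½ k_n (V_GS − V_TN)² = (V_DD − V_GS)/R.
Let x = V_GS − 0.649. Then 138 x² + x − 1.851 = 0, giving x = 0.112 V (positive root), so V_GS = 0.761 V.
I_D = (V_DD − V_GS)/R = (2.5 − 0.761) / 34.8 = 0.05 mA.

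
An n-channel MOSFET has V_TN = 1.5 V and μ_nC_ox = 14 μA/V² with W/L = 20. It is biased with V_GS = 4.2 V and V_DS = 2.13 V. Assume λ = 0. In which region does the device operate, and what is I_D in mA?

Triode; I_D = 0.975 mA

k_n = μ_nC_ox · (W/L) = 0.28 mA/V².
V_ov = V_GS − V_TN = 4.2 − 1.5 = 2.7 V.
Since V_DS = 2.13 V < V_ov = 2.7 V, the device is in the triode region.
I_D = k_n [V_ov · V_DS − ½ V_DS²] = 0.28 × [2.7 × 2.13 − 0.5 × 2.13²] = 0.975 mA.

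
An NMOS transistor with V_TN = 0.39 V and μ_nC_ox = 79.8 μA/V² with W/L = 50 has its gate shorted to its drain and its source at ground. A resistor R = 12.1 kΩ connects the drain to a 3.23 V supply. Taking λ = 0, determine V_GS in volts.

V_GS = 0.713 V

With gate tied to drain, V_GS = V_DS ≥ V_GS − V_TN, so the device is in saturation.
k_n = μ_nC_ox · (W/L) = 3.99 mA/V².
KCL at the drain: ½ k_n (V_GS − V_TN)² = (V_DD − V_GS)/R.
Let x = V_GS − 0.39. Then 24.1 x² + x − 2.84 = 0, giving x = 0.323 V (positive root), so V_GS = 0.713 V.
I_D = (V_DD − V_GS)/R = (3.23 − 0.713) / 12.1 = 0.208 mA.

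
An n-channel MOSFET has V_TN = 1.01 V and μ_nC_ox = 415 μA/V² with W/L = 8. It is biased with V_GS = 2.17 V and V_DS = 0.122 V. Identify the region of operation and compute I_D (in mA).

k_n = μ_nC_ox · (W/L) = 3.32 mA/V².
V_ov = V_GS − V_TN = 2.17 − 1.01 = 1.16 V.
Since V_DS = 0.122 V < V_ov = 1.16 V, the device is in the triode region.
I_D = k_n [V_ov · V_DS − ½ V_DS²] = 3.32 × [1.16 × 0.122 − 0.5 × 0.122²] = 0.445 mA.

Triode; I_D = 0.445 mA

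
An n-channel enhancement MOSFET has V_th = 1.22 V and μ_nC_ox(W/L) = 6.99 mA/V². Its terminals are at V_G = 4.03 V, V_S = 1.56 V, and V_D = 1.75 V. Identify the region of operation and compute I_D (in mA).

Triode; I_D = 1.53 mA

V_GS = V_G − V_S = 4.03 − 1.56 = 2.47 V; V_DS = V_D − V_S = 1.75 − 1.56 = 0.19 V.
V_ov = V_GS − V_th = 2.47 − 1.22 = 1.25 V.
Since V_DS = 0.19 V < V_ov = 1.25 V, the device is in the triode region.
I_D = k_n [V_ov · V_DS − ½ V_DS²] = 6.99 × [1.25 × 0.19 − 0.5 × 0.19²] = 1.53 mA.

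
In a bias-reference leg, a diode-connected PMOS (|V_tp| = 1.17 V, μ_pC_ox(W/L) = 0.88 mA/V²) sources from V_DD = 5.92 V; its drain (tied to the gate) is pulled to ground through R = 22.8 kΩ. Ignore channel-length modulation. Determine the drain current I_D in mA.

With gate tied to drain, V_SG = V_SD ≥ V_SG − |V_tp|, so the device is in saturation.
KCL at the drain: ½ k_p (V_SG − |V_tp|)² = (V_DD − V_SG)/R.
Let x = V_SG − 1.17. Then 10 x² + x − 4.75 = 0, giving x = 0.64 V (positive root), so V_SG = 1.81 V.
I_D = (V_DD − V_SG)/R = (5.92 − 1.81) / 22.8 = 0.18 mA.

I_D = 0.180 mA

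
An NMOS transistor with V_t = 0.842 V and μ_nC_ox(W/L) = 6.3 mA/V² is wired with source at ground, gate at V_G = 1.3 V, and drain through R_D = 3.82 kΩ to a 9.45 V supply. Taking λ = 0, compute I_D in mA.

V_GS = V_G = 1.3 V, so V_ov = 1.3 − 0.842 = 0.458 V.
Assume saturation: I_D = ½ k_n V_ov² = 0.5 × 6.3 × 0.458² = 0.661 mA, giving V_DS = V_DD − I_D R_D = 9.45 − 0.661 × 3.82 = 6.93 V.
V_DS = 6.93 V ≥ V_ov = 0.458 V, confirming saturation.

I_D = 0.661 mA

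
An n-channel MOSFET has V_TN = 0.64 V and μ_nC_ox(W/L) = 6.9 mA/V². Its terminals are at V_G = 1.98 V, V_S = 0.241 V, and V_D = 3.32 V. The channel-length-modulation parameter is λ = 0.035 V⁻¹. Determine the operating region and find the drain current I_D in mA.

Saturation; I_D = 4.62 mA

V_GS = V_G − V_S = 1.98 − 0.241 = 1.74 V; V_DS = V_D − V_S = 3.32 − 0.241 = 3.08 V.
V_ov = V_GS − V_TN = 1.74 − 0.64 = 1.1 V.
Since V_DS = 3.08 V ≥ V_ov = 1.1 V, the device is in saturation.
I_D = ½ k_n V_ov² (1 + λ V_DS) = 0.5 × 6.9 × 1.1² × (1 + 0.035 × 3.08) = 4.62 mA.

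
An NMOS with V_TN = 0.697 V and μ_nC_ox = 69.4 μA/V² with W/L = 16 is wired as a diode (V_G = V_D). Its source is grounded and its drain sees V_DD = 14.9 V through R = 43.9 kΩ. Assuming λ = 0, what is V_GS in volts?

V_GS = 1.44 V

With gate tied to drain, V_GS = V_DS ≥ V_GS − V_TN, so the device is in saturation.
k_n = μ_nC_ox · (W/L) = 1.11 mA/V².
KCL at the drain: ½ k_n (V_GS − V_TN)² = (V_DD − V_GS)/R.
Let x = V_GS − 0.697. Then 24.4 x² + x − 14.2 = 0, giving x = 0.743 V (positive root), so V_GS = 1.44 V.
I_D = (V_DD − V_GS)/R = (14.9 − 1.44) / 43.9 = 0.307 mA.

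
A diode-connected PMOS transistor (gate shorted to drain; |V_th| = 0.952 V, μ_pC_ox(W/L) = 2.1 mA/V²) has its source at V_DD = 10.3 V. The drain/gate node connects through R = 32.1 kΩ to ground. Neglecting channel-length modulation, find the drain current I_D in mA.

I_D = 0.275 mA

With gate tied to drain, V_SG = V_SD ≥ V_SG − |V_th|, so the device is in saturation.
KCL at the drain: ½ k_p (V_SG − |V_th|)² = (V_DD − V_SG)/R.
Let x = V_SG − 0.952. Then 33.7 x² + x − 9.348 = 0, giving x = 0.512 V (positive root), so V_SG = 1.46 V.
I_D = (V_DD − V_SG)/R = (10.3 − 1.46) / 32.1 = 0.275 mA.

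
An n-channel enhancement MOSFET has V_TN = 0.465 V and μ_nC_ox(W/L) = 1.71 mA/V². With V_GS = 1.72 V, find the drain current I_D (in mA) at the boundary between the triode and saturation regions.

At the boundary V_DS = V_ov = V_GS − V_TN = 1.72 − 0.465 = 1.25 V.
I_D = ½ k_n V_ov² = 0.5 × 1.71 × 1.25² = 1.35 mA.

I_D = 1.35 mA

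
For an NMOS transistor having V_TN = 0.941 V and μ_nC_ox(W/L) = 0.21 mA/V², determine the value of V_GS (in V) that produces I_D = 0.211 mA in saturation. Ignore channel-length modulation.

V_GS = 2.36 V

In saturation I_D = ½ k_n (V_GS − V_TN)², so V_GS − V_TN = √(2 I_D / k_n) = √(2 × 0.211 / 0.21) = 1.42 V.
V_GS = 0.941 + 1.42 = 2.36 V.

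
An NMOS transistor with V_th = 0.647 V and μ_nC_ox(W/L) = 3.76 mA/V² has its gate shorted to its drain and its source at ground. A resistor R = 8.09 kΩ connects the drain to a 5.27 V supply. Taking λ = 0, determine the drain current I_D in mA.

With gate tied to drain, V_GS = V_DS ≥ V_GS − V_th, so the device is in saturation.
KCL at the drain: ½ k_n (V_GS − V_th)² = (V_DD − V_GS)/R.
Let x = V_GS − 0.647. Then 15.2 x² + x − 4.623 = 0, giving x = 0.519 V (positive root), so V_GS = 1.17 V.
I_D = (V_DD − V_GS)/R = (5.27 − 1.17) / 8.09 = 0.507 mA.

I_D = 0.507 mA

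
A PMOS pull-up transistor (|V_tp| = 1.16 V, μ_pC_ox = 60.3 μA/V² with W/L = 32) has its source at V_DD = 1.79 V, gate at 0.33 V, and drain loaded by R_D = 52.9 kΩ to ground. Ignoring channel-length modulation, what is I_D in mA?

V_SG = V_DD − V_G = 1.79 − 0.33 = 1.46 V, so V_ov = 1.46 − 1.16 = 0.3 V.
k_p = μ_pC_ox · (W/L) = 1.93 mA/V².
Assume saturation: I_D = ½ k_p V_ov² = 0.5 × 1.93 × 0.3² = 0.0868 mA, giving V_SD = V_DD − I_D R_D = 1.79 − 0.0868 × 52.9 = -2.8 V.
But -2.8 V < V_ov = 0.3 V, so the device is actually in triode.
In triode I_D = k_p[V_ov V_SD − ½ V_SD²] and I_D = (V_DD − V_SD)/R_D. Equating: 51 V_SD² − 31.62 V_SD + 1.79 = 0, giving V_SD = 0.063 V (the root below V_ov).
I_D = (1.79 − 0.063) / 52.9 = 0.0326 mA.

I_D = 0.0326 mA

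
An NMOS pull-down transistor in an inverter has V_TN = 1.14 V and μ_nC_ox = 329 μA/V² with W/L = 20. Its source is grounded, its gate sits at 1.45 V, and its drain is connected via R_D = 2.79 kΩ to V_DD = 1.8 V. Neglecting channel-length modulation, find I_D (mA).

I_D = 0.316 mA

V_GS = V_G = 1.45 V, so V_ov = 1.45 − 1.14 = 0.31 V.
k_n = μ_nC_ox · (W/L) = 6.58 mA/V².
Assume saturation: I_D = ½ k_n V_ov² = 0.5 × 6.58 × 0.31² = 0.316 mA, giving V_DS = V_DD − I_D R_D = 1.8 − 0.316 × 2.79 = 0.918 V.
V_DS = 0.918 V ≥ V_ov = 0.31 V, confirming saturation.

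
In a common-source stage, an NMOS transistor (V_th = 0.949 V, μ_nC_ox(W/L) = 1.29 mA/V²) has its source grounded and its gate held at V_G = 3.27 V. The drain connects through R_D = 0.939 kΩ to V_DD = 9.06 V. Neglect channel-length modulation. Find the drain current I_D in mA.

V_GS = V_G = 3.27 V, so V_ov = 3.27 − 0.949 = 2.32 V.
Assume saturation: I_D = ½ k_n V_ov² = 0.5 × 1.29 × 2.32² = 3.47 mA, giving V_DS = V_DD − I_D R_D = 9.06 − 3.47 × 0.939 = 5.8 V.
V_DS = 5.8 V ≥ V_ov = 2.32 V, confirming saturation.

I_D = 3.47 mA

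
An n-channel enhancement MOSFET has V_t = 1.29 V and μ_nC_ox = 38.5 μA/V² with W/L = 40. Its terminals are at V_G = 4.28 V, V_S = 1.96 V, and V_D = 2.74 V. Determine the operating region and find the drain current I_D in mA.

Triode; I_D = 0.769 mA

V_GS = V_G − V_S = 4.28 − 1.96 = 2.32 V; V_DS = V_D − V_S = 2.74 − 1.96 = 0.78 V.
k_n = μ_nC_ox · (W/L) = 1.54 mA/V².
V_ov = V_GS − V_t = 2.32 − 1.29 = 1.03 V.
Since V_DS = 0.78 V < V_ov = 1.03 V, the device is in the triode region.
I_D = k_n [V_ov · V_DS − ½ V_DS²] = 1.54 × [1.03 × 0.78 − 0.5 × 0.78²] = 0.769 mA.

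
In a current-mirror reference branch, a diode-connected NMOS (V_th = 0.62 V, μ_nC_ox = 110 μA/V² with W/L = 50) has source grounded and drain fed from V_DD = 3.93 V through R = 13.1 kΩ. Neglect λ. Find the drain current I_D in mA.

I_D = 0.231 mA

With gate tied to drain, V_GS = V_DS ≥ V_GS − V_th, so the device is in saturation.
k_n = μ_nC_ox · (W/L) = 5.5 mA/V².
KCL at the drain: ½ k_n (V_GS − V_th)² = (V_DD − V_GS)/R.
Let x = V_GS − 0.62. Then 36 x² + x − 3.31 = 0, giving x = 0.29 V (positive root), so V_GS = 0.91 V.
I_D = (V_DD − V_GS)/R = (3.93 − 0.91) / 13.1 = 0.231 mA.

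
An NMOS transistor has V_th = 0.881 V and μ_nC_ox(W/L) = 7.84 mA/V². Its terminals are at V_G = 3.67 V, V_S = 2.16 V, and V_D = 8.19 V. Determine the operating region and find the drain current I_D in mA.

Saturation; I_D = 1.55 mA

V_GS = V_G − V_S = 3.67 − 2.16 = 1.51 V; V_DS = V_D − V_S = 8.19 − 2.16 = 6.03 V.
V_ov = V_GS − V_th = 1.51 − 0.881 = 0.629 V.
Since V_DS = 6.03 V ≥ V_ov = 0.629 V, the device is in saturation.
I_D = ½ k_n V_ov² = 0.5 × 7.84 × 0.629² = 1.55 mA.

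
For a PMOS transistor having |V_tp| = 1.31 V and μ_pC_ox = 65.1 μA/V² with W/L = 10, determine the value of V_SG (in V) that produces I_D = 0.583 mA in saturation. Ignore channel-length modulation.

V_SG = 2.65 V

k_p = μ_pC_ox · (W/L) = 0.651 mA/V².
In saturation I_D = ½ k_p (V_SG − |V_tp|)², so V_SG − |V_tp| = √(2 I_D / k_p) = √(2 × 0.583 / 0.651) = 1.34 V.
V_SG = 1.31 + 1.34 = 2.65 V.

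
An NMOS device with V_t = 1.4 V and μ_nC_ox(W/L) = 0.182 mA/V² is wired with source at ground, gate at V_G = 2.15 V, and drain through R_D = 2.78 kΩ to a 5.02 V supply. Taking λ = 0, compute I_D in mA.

V_GS = V_G = 2.15 V, so V_ov = 2.15 − 1.4 = 0.75 V.
Assume saturation: I_D = ½ k_n V_ov² = 0.5 × 0.182 × 0.75² = 0.0512 mA, giving V_DS = V_DD − I_D R_D = 5.02 − 0.0512 × 2.78 = 4.88 V.
V_DS = 4.88 V ≥ V_ov = 0.75 V, confirming saturation.

I_D = 0.0512 mA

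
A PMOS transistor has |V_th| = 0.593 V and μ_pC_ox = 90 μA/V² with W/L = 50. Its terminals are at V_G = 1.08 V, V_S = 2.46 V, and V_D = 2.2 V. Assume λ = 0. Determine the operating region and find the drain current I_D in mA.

Triode; I_D = 0.769 mA

V_SG = V_S − V_G = 2.46 − 1.08 = 1.38 V; V_SD = V_S − V_D = 2.46 − 2.2 = 0.26 V.
k_p = μ_pC_ox · (W/L) = 4.5 mA/V².
V_ov = V_SG − |V_th| = 1.38 − 0.593 = 0.787 V.
Since V_SD = 0.26 V < V_ov = 0.787 V, the device is in the triode region.
I_D = k_p [V_ov · V_SD − ½ V_SD²] = 4.5 × [0.787 × 0.26 − 0.5 × 0.26²] = 0.769 mA.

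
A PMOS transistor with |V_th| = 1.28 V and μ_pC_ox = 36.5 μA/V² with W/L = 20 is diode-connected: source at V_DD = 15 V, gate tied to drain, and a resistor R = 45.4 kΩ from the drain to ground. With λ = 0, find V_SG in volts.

V_SG = 2.16 V

With gate tied to drain, V_SG = V_SD ≥ V_SG − |V_th|, so the device is in saturation.
k_p = μ_pC_ox · (W/L) = 0.73 mA/V².
KCL at the drain: ½ k_p (V_SG − |V_th|)² = (V_DD − V_SG)/R.
Let x = V_SG − 1.28. Then 16.6 x² + x − 13.72 = 0, giving x = 0.88 V (positive root), so V_SG = 2.16 V.
I_D = (V_DD − V_SG)/R = (15 − 2.16) / 45.4 = 0.283 mA.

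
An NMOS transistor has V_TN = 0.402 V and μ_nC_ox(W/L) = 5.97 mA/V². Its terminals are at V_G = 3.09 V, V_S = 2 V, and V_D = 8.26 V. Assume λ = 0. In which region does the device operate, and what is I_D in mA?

Saturation; I_D = 1.41 mA

V_GS = V_G − V_S = 3.09 − 2 = 1.09 V; V_DS = V_D − V_S = 8.26 − 2 = 6.26 V.
V_ov = V_GS − V_TN = 1.09 − 0.402 = 0.688 V.
Since V_DS = 6.26 V ≥ V_ov = 0.688 V, the device is in saturation.
I_D = ½ k_n V_ov² = 0.5 × 5.97 × 0.688² = 1.41 mA.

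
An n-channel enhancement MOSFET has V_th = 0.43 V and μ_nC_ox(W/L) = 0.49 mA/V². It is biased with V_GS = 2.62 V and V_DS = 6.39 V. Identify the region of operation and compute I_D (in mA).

Saturation; I_D = 1.18 mA

V_ov = V_GS − V_th = 2.62 − 0.43 = 2.19 V.
Since V_DS = 6.39 V ≥ V_ov = 2.19 V, the device is in saturation.
I_D = ½ k_n V_ov² = 0.5 × 0.49 × 2.19² = 1.18 mA.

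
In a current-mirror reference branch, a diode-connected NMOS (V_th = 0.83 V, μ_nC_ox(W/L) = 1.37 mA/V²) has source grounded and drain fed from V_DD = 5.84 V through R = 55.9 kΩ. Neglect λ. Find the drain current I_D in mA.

I_D = 0.0834 mA

With gate tied to drain, V_GS = V_DS ≥ V_GS − V_th, so the device is in saturation.
KCL at the drain: ½ k_n (V_GS − V_th)² = (V_DD − V_GS)/R.
Let x = V_GS − 0.83. Then 38.3 x² + x − 5.01 = 0, giving x = 0.349 V (positive root), so V_GS = 1.18 V.
I_D = (V_DD − V_GS)/R = (5.84 − 1.18) / 55.9 = 0.0834 mA.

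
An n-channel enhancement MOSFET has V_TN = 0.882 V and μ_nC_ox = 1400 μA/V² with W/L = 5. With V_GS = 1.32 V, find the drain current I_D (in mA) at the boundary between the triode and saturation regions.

I_D = 0.671 mA

At the boundary V_DS = V_ov = V_GS − V_TN = 1.32 − 0.882 = 0.438 V.
k_n = μ_nC_ox · (W/L) = 7 mA/V².
I_D = ½ k_n V_ov² = 0.5 × 7 × 0.438² = 0.671 mA.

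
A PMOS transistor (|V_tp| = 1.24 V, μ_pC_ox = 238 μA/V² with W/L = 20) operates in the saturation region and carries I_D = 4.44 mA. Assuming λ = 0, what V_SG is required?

k_p = μ_pC_ox · (W/L) = 4.76 mA/V².
In saturation I_D = ½ k_p (V_SG − |V_tp|)², so V_SG − |V_tp| = √(2 I_D / k_p) = √(2 × 4.44 / 4.76) = 1.37 V.
V_SG = 1.24 + 1.37 = 2.61 V.

V_SG = 2.61 V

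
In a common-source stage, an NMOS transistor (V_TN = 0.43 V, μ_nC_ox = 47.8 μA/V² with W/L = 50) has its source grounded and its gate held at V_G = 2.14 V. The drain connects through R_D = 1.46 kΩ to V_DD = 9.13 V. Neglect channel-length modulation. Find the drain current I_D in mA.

I_D = 3.49 mA

V_GS = V_G = 2.14 V, so V_ov = 2.14 − 0.43 = 1.71 V.
k_n = μ_nC_ox · (W/L) = 2.39 mA/V².
Assume saturation: I_D = ½ k_n V_ov² = 0.5 × 2.39 × 1.71² = 3.49 mA, giving V_DS = V_DD − I_D R_D = 9.13 − 3.49 × 1.46 = 4.03 V.
V_DS = 4.03 V ≥ V_ov = 1.71 V, confirming saturation.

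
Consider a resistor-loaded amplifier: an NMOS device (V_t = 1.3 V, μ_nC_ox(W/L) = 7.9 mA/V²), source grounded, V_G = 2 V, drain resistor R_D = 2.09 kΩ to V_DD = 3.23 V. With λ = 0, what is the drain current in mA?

I_D = 1.39 mA

V_GS = V_G = 2 V, so V_ov = 2 − 1.3 = 0.7 V.
Assume saturation: I_D = ½ k_n V_ov² = 0.5 × 7.9 × 0.7² = 1.94 mA, giving V_DS = V_DD − I_D R_D = 3.23 − 1.94 × 2.09 = -0.815 V.
But -0.815 V < V_ov = 0.7 V, so the device is actually in triode.
In triode I_D = k_n[V_ov V_DS − ½ V_DS²] and I_D = (V_DD − V_DS)/R_D. Equating: 8.26 V_DS² − 12.56 V_DS + 3.23 = 0, giving V_DS = 0.328 V (the root below V_ov).
I_D = (3.23 − 0.328) / 2.09 = 1.39 mA.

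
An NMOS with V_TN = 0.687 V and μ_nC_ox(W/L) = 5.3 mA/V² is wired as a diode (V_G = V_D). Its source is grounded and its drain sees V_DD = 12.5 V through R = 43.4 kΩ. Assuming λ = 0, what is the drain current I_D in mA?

With gate tied to drain, V_GS = V_DS ≥ V_GS − V_TN, so the device is in saturation.
KCL at the drain: ½ k_n (V_GS − V_TN)² = (V_DD − V_GS)/R.
Let x = V_GS − 0.687. Then 115 x² + x − 11.81 = 0, giving x = 0.316 V (positive root), so V_GS = 1 V.
I_D = (V_DD − V_GS)/R = (12.5 − 1) / 43.4 = 0.265 mA.

I_D = 0.265 mA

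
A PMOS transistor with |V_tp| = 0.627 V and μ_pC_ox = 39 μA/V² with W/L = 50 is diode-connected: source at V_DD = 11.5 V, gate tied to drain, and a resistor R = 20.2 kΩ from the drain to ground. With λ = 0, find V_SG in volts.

With gate tied to drain, V_SG = V_SD ≥ V_SG − |V_tp|, so the device is in saturation.
k_p = μ_pC_ox · (W/L) = 1.95 mA/V².
KCL at the drain: ½ k_p (V_SG − |V_tp|)² = (V_DD − V_SG)/R.
Let x = V_SG − 0.627. Then 19.7 x² + x − 10.87 = 0, giving x = 0.718 V (positive root), so V_SG = 1.35 V.
I_D = (V_DD − V_SG)/R = (11.5 − 1.35) / 20.2 = 0.503 mA.

V_SG = 1.35 V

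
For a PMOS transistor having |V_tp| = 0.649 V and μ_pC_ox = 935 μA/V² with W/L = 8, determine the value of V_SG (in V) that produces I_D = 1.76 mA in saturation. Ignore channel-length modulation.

V_SG = 1.33 V

k_p = μ_pC_ox · (W/L) = 7.48 mA/V².
In saturation I_D = ½ k_p (V_SG − |V_tp|)², so V_SG − |V_tp| = √(2 I_D / k_p) = √(2 × 1.76 / 7.48) = 0.686 V.
V_SG = 0.649 + 0.686 = 1.33 V.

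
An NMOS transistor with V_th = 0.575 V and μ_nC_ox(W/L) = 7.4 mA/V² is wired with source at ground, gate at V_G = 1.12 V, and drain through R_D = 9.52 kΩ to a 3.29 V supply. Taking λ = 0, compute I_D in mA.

I_D = 0.336 mA

V_GS = V_G = 1.12 V, so V_ov = 1.12 − 0.575 = 0.545 V.
Assume saturation: I_D = ½ k_n V_ov² = 0.5 × 7.4 × 0.545² = 1.1 mA, giving V_DS = V_DD − I_D R_D = 3.29 − 1.1 × 9.52 = -7.17 V.
But -7.17 V < V_ov = 0.545 V, so the device is actually in triode.
In triode I_D = k_n[V_ov V_DS − ½ V_DS²] and I_D = (V_DD − V_DS)/R_D. Equating: 35.2 V_DS² − 39.39 V_DS + 3.29 = 0, giving V_DS = 0.0909 V (the root below V_ov).
I_D = (3.29 − 0.0909) / 9.52 = 0.336 mA.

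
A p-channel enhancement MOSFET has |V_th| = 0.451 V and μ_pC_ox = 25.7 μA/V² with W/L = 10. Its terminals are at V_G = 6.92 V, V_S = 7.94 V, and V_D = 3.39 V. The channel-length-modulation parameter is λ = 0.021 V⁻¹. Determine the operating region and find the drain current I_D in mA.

V_SG = V_S − V_G = 7.94 − 6.92 = 1.02 V; V_SD = V_S − V_D = 7.94 − 3.39 = 4.55 V.
k_p = μ_pC_ox · (W/L) = 0.257 mA/V².
V_ov = V_SG − |V_th| = 1.02 − 0.451 = 0.569 V.
Since V_SD = 4.55 V ≥ V_ov = 0.569 V, the device is in saturation.
I_D = ½ k_p V_ov² (1 + λ V_SD) = 0.5 × 0.257 × 0.569² × (1 + 0.021 × 4.55) = 0.0456 mA.

Saturation; I_D = 0.0456 mA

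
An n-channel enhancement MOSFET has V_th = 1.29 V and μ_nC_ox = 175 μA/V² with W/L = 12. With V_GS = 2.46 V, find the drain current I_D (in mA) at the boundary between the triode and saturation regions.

I_D = 1.44 mA

At the boundary V_DS = V_ov = V_GS − V_th = 2.46 − 1.29 = 1.17 V.
k_n = μ_nC_ox · (W/L) = 2.1 mA/V².
I_D = ½ k_n V_ov² = 0.5 × 2.1 × 1.17² = 1.44 mA.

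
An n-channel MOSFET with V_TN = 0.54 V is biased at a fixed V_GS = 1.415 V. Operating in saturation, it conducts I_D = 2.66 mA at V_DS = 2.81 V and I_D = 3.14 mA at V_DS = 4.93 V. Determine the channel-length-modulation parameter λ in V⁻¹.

With V_GS fixed, I_D ∝ (1 + λ V_DS) in saturation, so I_D2/I_D1 = (1 + λ V_DS2)/(1 + λ V_DS1).
3.14/2.66 = 1.18 = (1 + 4.93 λ)/(1 + 2.81 λ).
Solving: λ (I_D1 V_DS2 − I_D2 V_DS1) = I_D2 − I_D1, so λ = (3.14 − 2.66) / (2.66 × 4.93 − 3.14 × 2.81) = 0.48 / 4.29 = 0.112 V⁻¹.

λ = 0.112 V⁻¹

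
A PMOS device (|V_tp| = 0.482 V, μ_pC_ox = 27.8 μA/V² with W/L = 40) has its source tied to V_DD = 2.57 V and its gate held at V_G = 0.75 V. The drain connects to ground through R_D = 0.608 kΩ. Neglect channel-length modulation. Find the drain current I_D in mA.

I_D = 0.995 mA

V_SG = V_DD − V_G = 2.57 − 0.75 = 1.82 V, so V_ov = 1.82 − 0.482 = 1.34 V.
k_p = μ_pC_ox · (W/L) = 1.112 mA/V².
Assume saturation: I_D = ½ k_p V_ov² = 0.5 × 1.112 × 1.34² = 0.995 mA, giving V_SD = V_DD − I_D R_D = 2.57 − 0.995 × 0.608 = 1.96 V.
V_SD = 1.96 V ≥ V_ov = 1.34 V, confirming saturation.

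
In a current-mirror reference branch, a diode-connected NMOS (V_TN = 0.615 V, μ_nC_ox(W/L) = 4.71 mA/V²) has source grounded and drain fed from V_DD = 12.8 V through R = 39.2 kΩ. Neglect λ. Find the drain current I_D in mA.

I_D = 0.302 mA

With gate tied to drain, V_GS = V_DS ≥ V_GS − V_TN, so the device is in saturation.
KCL at the drain: ½ k_n (V_GS − V_TN)² = (V_DD − V_GS)/R.
Let x = V_GS − 0.615. Then 92.3 x² + x − 12.19 = 0, giving x = 0.358 V (positive root), so V_GS = 0.973 V.
I_D = (V_DD − V_GS)/R = (12.8 − 0.973) / 39.2 = 0.302 mA.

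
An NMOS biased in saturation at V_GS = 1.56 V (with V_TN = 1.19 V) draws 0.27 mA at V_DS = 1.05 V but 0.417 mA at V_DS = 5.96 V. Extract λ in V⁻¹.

λ = 0.125 V⁻¹

With V_GS fixed, I_D ∝ (1 + λ V_DS) in saturation, so I_D2/I_D1 = (1 + λ V_DS2)/(1 + λ V_DS1).
0.417/0.27 = 1.544 = (1 + 5.96 λ)/(1 + 1.05 λ).
Solving: λ (I_D1 V_DS2 − I_D2 V_DS1) = I_D2 − I_D1, so λ = (0.417 − 0.27) / (0.27 × 5.96 − 0.417 × 1.05) = 0.147 / 1.17 = 0.125 V⁻¹.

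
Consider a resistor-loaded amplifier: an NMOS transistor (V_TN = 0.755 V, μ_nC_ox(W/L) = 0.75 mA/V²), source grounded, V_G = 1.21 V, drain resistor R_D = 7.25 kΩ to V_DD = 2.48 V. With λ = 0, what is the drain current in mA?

I_D = 0.0776 mA

V_GS = V_G = 1.21 V, so V_ov = 1.21 − 0.755 = 0.455 V.
Assume saturation: I_D = ½ k_n V_ov² = 0.5 × 0.75 × 0.455² = 0.0776 mA, giving V_DS = V_DD − I_D R_D = 2.48 − 0.0776 × 7.25 = 1.92 V.
V_DS = 1.92 V ≥ V_ov = 0.455 V, confirming saturation.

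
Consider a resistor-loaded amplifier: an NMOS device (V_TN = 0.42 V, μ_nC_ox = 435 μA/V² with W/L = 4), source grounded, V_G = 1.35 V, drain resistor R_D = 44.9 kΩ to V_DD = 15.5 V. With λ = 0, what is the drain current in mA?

V_GS = V_G = 1.35 V, so V_ov = 1.35 − 0.42 = 0.93 V.
k_n = μ_nC_ox · (W/L) = 1.74 mA/V².
Assume saturation: I_D = ½ k_n V_ov² = 0.5 × 1.74 × 0.93² = 0.752 mA, giving V_DS = V_DD − I_D R_D = 15.5 − 0.752 × 44.9 = -18.3 V.
But -18.3 V < V_ov = 0.93 V, so the device is actually in triode.
In triode I_D = k_n[V_ov V_DS − ½ V_DS²] and I_D = (V_DD − V_DS)/R_D. Equating: 39.1 V_DS² − 73.66 V_DS + 15.5 = 0, giving V_DS = 0.241 V (the root below V_ov).
I_D = (15.5 − 0.241) / 44.9 = 0.34 mA.

I_D = 0.340 mA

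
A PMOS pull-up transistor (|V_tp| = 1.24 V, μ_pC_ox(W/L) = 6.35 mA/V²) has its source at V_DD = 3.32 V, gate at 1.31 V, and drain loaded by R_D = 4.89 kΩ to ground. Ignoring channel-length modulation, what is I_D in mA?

V_SG = V_DD − V_G = 3.32 − 1.31 = 2.01 V, so V_ov = 2.01 − 1.24 = 0.77 V.
Assume saturation: I_D = ½ k_p V_ov² = 0.5 × 6.35 × 0.77² = 1.88 mA, giving V_SD = V_DD − I_D R_D = 3.32 − 1.88 × 4.89 = -5.89 V.
But -5.89 V < V_ov = 0.77 V, so the device is actually in triode.
In triode I_D = k_p[V_ov V_SD − ½ V_SD²] and I_D = (V_DD − V_SD)/R_D. Equating: 15.5 V_SD² − 24.91 V_SD + 3.32 = 0, giving V_SD = 0.147 V (the root below V_ov).
I_D = (3.32 − 0.147) / 4.89 = 0.649 mA.

I_D = 0.649 mA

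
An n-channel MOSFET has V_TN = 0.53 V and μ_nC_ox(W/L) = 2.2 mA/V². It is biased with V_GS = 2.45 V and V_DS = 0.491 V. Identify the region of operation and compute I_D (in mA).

Triode; I_D = 1.81 mA

V_ov = V_GS − V_TN = 2.45 − 0.53 = 1.92 V.
Since V_DS = 0.491 V < V_ov = 1.92 V, the device is in the triode region.
I_D = k_n [V_ov · V_DS − ½ V_DS²] = 2.2 × [1.92 × 0.491 − 0.5 × 0.491²] = 1.81 mA.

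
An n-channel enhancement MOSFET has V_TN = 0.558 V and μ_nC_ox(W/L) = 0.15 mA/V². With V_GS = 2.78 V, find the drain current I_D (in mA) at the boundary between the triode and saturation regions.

At the boundary V_DS = V_ov = V_GS − V_TN = 2.78 − 0.558 = 2.22 V.
I_D = ½ k_n V_ov² = 0.5 × 0.15 × 2.22² = 0.37 mA.

I_D = 0.370 mA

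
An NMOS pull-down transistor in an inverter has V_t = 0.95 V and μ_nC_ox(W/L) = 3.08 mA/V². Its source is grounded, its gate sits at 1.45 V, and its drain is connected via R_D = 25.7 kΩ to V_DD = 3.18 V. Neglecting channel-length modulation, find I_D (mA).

I_D = 0.120 mA

V_GS = V_G = 1.45 V, so V_ov = 1.45 − 0.95 = 0.5 V.
Assume saturation: I_D = ½ k_n V_ov² = 0.5 × 3.08 × 0.5² = 0.385 mA, giving V_DS = V_DD − I_D R_D = 3.18 − 0.385 × 25.7 = -6.71 V.
But -6.71 V < V_ov = 0.5 V, so the device is actually in triode.
In triode I_D = k_n[V_ov V_DS − ½ V_DS²] and I_D = (V_DD − V_DS)/R_D. Equating: 39.6 V_DS² − 40.58 V_DS + 3.18 = 0, giving V_DS = 0.0855 V (the root below V_ov).
I_D = (3.18 − 0.0855) / 25.7 = 0.12 mA.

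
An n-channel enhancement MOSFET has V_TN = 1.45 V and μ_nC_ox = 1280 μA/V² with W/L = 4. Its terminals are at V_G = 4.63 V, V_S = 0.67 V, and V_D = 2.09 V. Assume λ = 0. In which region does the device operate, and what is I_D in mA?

Triode; I_D = 13.1 mA

V_GS = V_G − V_S = 4.63 − 0.67 = 3.96 V; V_DS = V_D − V_S = 2.09 − 0.67 = 1.42 V.
k_n = μ_nC_ox · (W/L) = 5.12 mA/V².
V_ov = V_GS − V_TN = 3.96 − 1.45 = 2.51 V.
Since V_DS = 1.42 V < V_ov = 2.51 V, the device is in the triode region.
I_D = k_n [V_ov · V_DS − ½ V_DS²] = 5.12 × [2.51 × 1.42 − 0.5 × 1.42²] = 13.1 mA.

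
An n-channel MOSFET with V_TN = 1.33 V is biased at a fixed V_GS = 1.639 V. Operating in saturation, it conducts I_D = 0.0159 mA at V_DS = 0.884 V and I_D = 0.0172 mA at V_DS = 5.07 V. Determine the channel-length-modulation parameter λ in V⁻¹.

With V_GS fixed, I_D ∝ (1 + λ V_DS) in saturation, so I_D2/I_D1 = (1 + λ V_DS2)/(1 + λ V_DS1).
0.0172/0.0159 = 1.082 = (1 + 5.07 λ)/(1 + 0.884 λ).
Solving: λ (I_D1 V_DS2 − I_D2 V_DS1) = I_D2 − I_D1, so λ = (0.0172 − 0.0159) / (0.0159 × 5.07 − 0.0172 × 0.884) = 0.0013 / 0.0654 = 0.0199 V⁻¹.

λ = 0.0199 V⁻¹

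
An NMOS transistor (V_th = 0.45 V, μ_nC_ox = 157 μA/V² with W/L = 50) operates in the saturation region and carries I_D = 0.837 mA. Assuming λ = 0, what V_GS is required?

k_n = μ_nC_ox · (W/L) = 7.85 mA/V².
In saturation I_D = ½ k_n (V_GS − V_th)², so V_GS − V_th = √(2 I_D / k_n) = √(2 × 0.837 / 7.85) = 0.462 V.
V_GS = 0.45 + 0.462 = 0.912 V.

V_GS = 0.912 V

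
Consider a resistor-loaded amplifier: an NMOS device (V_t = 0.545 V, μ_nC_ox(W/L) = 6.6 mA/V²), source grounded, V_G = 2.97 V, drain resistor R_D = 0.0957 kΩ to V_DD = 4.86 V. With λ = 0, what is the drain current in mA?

I_D = 19.4 mA

V_GS = V_G = 2.97 V, so V_ov = 2.97 − 0.545 = 2.43 V.
Assume saturation: I_D = ½ k_n V_ov² = 0.5 × 6.6 × 2.43² = 19.4 mA, giving V_DS = V_DD − I_D R_D = 4.86 − 19.4 × 0.0957 = 3 V.
V_DS = 3 V ≥ V_ov = 2.43 V, confirming saturation.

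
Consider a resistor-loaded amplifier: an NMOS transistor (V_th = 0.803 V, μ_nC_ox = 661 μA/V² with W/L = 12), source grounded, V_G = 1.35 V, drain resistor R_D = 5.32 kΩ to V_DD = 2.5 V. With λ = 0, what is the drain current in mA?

I_D = 0.448 mA

V_GS = V_G = 1.35 V, so V_ov = 1.35 − 0.803 = 0.547 V.
k_n = μ_nC_ox · (W/L) = 7.932 mA/V².
Assume saturation: I_D = ½ k_n V_ov² = 0.5 × 7.932 × 0.547² = 1.19 mA, giving V_DS = V_DD − I_D R_D = 2.5 − 1.19 × 5.32 = -3.81 V.
But -3.81 V < V_ov = 0.547 V, so the device is actually in triode.
In triode I_D = k_n[V_ov V_DS − ½ V_DS²] and I_D = (V_DD − V_DS)/R_D. Equating: 21.1 V_DS² − 24.08 V_DS + 2.5 = 0, giving V_DS = 0.115 V (the root below V_ov).
I_D = (2.5 − 0.115) / 5.32 = 0.448 mA.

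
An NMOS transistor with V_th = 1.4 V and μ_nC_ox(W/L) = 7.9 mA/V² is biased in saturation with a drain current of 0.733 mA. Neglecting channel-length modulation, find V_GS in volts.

In saturation I_D = ½ k_n (V_GS − V_th)², so V_GS − V_th = √(2 I_D / k_n) = √(2 × 0.733 / 7.9) = 0.431 V.
V_GS = 1.4 + 0.431 = 1.83 V.

V_GS = 1.83 V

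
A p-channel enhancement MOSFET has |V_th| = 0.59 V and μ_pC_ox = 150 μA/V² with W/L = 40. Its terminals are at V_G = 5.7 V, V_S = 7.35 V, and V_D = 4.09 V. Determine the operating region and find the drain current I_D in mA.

V_SG = V_S − V_G = 7.35 − 5.7 = 1.65 V; V_SD = V_S − V_D = 7.35 − 4.09 = 3.26 V.
k_p = μ_pC_ox · (W/L) = 6 mA/V².
V_ov = V_SG − |V_th| = 1.65 − 0.59 = 1.06 V.
Since V_SD = 3.26 V ≥ V_ov = 1.06 V, the device is in saturation.
I_D = ½ k_p V_ov² = 0.5 × 6 × 1.06² = 3.37 mA.

Saturation; I_D = 3.37 mA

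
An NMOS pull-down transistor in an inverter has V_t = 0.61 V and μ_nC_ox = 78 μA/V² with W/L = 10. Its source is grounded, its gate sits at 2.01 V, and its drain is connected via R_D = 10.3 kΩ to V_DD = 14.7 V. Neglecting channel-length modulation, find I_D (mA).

I_D = 0.764 mA

V_GS = V_G = 2.01 V, so V_ov = 2.01 − 0.61 = 1.4 V.
k_n = μ_nC_ox · (W/L) = 0.78 mA/V².
Assume saturation: I_D = ½ k_n V_ov² = 0.5 × 0.78 × 1.4² = 0.764 mA, giving V_DS = V_DD − I_D R_D = 14.7 − 0.764 × 10.3 = 6.83 V.
V_DS = 6.83 V ≥ V_ov = 1.4 V, confirming saturation.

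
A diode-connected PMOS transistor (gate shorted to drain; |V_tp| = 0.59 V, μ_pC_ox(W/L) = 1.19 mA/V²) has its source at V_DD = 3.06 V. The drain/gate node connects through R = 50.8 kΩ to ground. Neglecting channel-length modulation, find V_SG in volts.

V_SG = 0.860 V

With gate tied to drain, V_SG = V_SD ≥ V_SG − |V_tp|, so the device is in saturation.
KCL at the drain: ½ k_p (V_SG − |V_tp|)² = (V_DD − V_SG)/R.
Let x = V_SG − 0.59. Then 30.2 x² + x − 2.47 = 0, giving x = 0.27 V (positive root), so V_SG = 0.86 V.
I_D = (V_DD − V_SG)/R = (3.06 − 0.86) / 50.8 = 0.0433 mA.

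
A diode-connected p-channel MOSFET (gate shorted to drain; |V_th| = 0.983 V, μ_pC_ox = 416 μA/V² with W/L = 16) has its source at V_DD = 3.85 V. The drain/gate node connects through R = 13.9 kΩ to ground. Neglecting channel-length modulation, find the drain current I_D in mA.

I_D = 0.189 mA

With gate tied to drain, V_SG = V_SD ≥ V_SG − |V_th|, so the device is in saturation.
k_p = μ_pC_ox · (W/L) = 6.656 mA/V².
KCL at the drain: ½ k_p (V_SG − |V_th|)² = (V_DD − V_SG)/R.
Let x = V_SG − 0.983. Then 46.3 x² + x − 2.867 = 0, giving x = 0.238 V (positive root), so V_SG = 1.22 V.
I_D = (V_DD − V_SG)/R = (3.85 − 1.22) / 13.9 = 0.189 mA.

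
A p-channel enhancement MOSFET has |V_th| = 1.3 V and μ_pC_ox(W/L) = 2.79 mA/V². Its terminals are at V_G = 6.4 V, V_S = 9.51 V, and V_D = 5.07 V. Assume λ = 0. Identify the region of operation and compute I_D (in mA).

Saturation; I_D = 4.57 mA

V_SG = V_S − V_G = 9.51 − 6.4 = 3.11 V; V_SD = V_S − V_D = 9.51 − 5.07 = 4.44 V.
V_ov = V_SG − |V_th| = 3.11 − 1.3 = 1.81 V.
Since V_SD = 4.44 V ≥ V_ov = 1.81 V, the device is in saturation.
I_D = ½ k_p V_ov² = 0.5 × 2.79 × 1.81² = 4.57 mA.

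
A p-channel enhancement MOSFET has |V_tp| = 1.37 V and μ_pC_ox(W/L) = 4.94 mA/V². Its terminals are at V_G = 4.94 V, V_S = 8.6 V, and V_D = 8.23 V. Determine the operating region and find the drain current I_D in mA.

V_SG = V_S − V_G = 8.6 − 4.94 = 3.66 V; V_SD = V_S − V_D = 8.6 − 8.23 = 0.37 V.
V_ov = V_SG − |V_tp| = 3.66 − 1.37 = 2.29 V.
Since V_SD = 0.37 V < V_ov = 2.29 V, the device is in the triode region.
I_D = k_p [V_ov · V_SD − ½ V_SD²] = 4.94 × [2.29 × 0.37 − 0.5 × 0.37²] = 3.85 mA.

Triode; I_D = 3.85 mA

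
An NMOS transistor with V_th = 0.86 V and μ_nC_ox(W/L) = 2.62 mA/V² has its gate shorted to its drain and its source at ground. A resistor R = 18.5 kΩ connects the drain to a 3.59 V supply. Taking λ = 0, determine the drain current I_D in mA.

I_D = 0.131 mA

With gate tied to drain, V_GS = V_DS ≥ V_GS − V_th, so the device is in saturation.
KCL at the drain: ½ k_n (V_GS − V_th)² = (V_DD − V_GS)/R.
Let x = V_GS − 0.86. Then 24.2 x² + x − 2.73 = 0, giving x = 0.316 V (positive root), so V_GS = 1.18 V.
I_D = (V_DD − V_GS)/R = (3.59 − 1.18) / 18.5 = 0.131 mA.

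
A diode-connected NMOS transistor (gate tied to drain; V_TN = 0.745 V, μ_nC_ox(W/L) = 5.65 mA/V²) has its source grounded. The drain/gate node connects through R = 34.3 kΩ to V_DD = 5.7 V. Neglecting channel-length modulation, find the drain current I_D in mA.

With gate tied to drain, V_GS = V_DS ≥ V_GS − V_TN, so the device is in saturation.
KCL at the drain: ½ k_n (V_GS − V_TN)² = (V_DD − V_GS)/R.
Let x = V_GS − 0.745. Then 96.9 x² + x − 4.955 = 0, giving x = 0.221 V (positive root), so V_GS = 0.966 V.
I_D = (V_DD − V_GS)/R = (5.7 − 0.966) / 34.3 = 0.138 mA.

I_D = 0.138 mA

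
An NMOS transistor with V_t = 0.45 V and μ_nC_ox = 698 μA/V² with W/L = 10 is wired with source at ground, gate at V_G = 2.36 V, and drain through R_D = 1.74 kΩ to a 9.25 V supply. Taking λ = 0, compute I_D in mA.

I_D = 5.07 mA

V_GS = V_G = 2.36 V, so V_ov = 2.36 − 0.45 = 1.91 V.
k_n = μ_nC_ox · (W/L) = 6.98 mA/V².
Assume saturation: I_D = ½ k_n V_ov² = 0.5 × 6.98 × 1.91² = 12.7 mA, giving V_DS = V_DD − I_D R_D = 9.25 − 12.7 × 1.74 = -12.9 V.
But -12.9 V < V_ov = 1.91 V, so the device is actually in triode.
In triode I_D = k_n[V_ov V_DS − ½ V_DS²] and I_D = (V_DD − V_DS)/R_D. Equating: 6.07 V_DS² − 24.2 V_DS + 9.25 = 0, giving V_DS = 0.428 V (the root below V_ov).
I_D = (9.25 − 0.428) / 1.74 = 5.07 mA.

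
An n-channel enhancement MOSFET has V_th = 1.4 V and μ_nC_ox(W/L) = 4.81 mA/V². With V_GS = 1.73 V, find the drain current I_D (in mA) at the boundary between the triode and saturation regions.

At the boundary V_DS = V_ov = V_GS − V_th = 1.73 − 1.4 = 0.33 V.
I_D = ½ k_n V_ov² = 0.5 × 4.81 × 0.33² = 0.262 mA.

I_D = 0.262 mA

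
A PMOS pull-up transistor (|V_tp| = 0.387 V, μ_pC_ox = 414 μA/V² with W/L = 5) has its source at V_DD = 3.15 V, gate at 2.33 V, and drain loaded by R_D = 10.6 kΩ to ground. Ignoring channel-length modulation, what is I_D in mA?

V_SG = V_DD − V_G = 3.15 − 2.33 = 0.82 V, so V_ov = 0.82 − 0.387 = 0.433 V.
k_p = μ_pC_ox · (W/L) = 2.07 mA/V².
Assume saturation: I_D = ½ k_p V_ov² = 0.5 × 2.07 × 0.433² = 0.194 mA, giving V_SD = V_DD − I_D R_D = 3.15 − 0.194 × 10.6 = 1.09 V.
V_SD = 1.09 V ≥ V_ov = 0.433 V, confirming saturation.

I_D = 0.194 mA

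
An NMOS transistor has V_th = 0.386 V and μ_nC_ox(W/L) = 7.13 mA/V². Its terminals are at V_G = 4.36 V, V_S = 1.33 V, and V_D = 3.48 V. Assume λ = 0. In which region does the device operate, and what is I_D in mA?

Triode; I_D = 24.1 mA

V_GS = V_G − V_S = 4.36 − 1.33 = 3.03 V; V_DS = V_D − V_S = 3.48 − 1.33 = 2.15 V.
V_ov = V_GS − V_th = 3.03 − 0.386 = 2.64 V.
Since V_DS = 2.15 V < V_ov = 2.64 V, the device is in the triode region.
I_D = k_n [V_ov · V_DS − ½ V_DS²] = 7.13 × [2.64 × 2.15 − 0.5 × 2.15²] = 24.1 mA.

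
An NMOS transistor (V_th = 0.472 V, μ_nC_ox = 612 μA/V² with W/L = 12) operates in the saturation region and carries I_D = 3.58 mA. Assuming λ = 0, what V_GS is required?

k_n = μ_nC_ox · (W/L) = 7.344 mA/V².
In saturation I_D = ½ k_n (V_GS − V_th)², so V_GS − V_th = √(2 I_D / k_n) = √(2 × 3.58 / 7.344) = 0.987 V.
V_GS = 0.472 + 0.987 = 1.46 V.

V_GS = 1.46 V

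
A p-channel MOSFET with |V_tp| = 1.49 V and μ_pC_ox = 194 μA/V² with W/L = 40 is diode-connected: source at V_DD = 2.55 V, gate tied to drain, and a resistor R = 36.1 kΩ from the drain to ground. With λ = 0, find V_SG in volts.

With gate tied to drain, V_SG = V_SD ≥ V_SG − |V_tp|, so the device is in saturation.
k_p = μ_pC_ox · (W/L) = 7.76 mA/V².
KCL at the drain: ½ k_p (V_SG − |V_tp|)² = (V_DD − V_SG)/R.
Let x = V_SG − 1.49. Then 140 x² + x − 1.06 = 0, giving x = 0.0835 V (positive root), so V_SG = 1.57 V.
I_D = (V_DD − V_SG)/R = (2.55 − 1.57) / 36.1 = 0.027 mA.

V_SG = 1.57 V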